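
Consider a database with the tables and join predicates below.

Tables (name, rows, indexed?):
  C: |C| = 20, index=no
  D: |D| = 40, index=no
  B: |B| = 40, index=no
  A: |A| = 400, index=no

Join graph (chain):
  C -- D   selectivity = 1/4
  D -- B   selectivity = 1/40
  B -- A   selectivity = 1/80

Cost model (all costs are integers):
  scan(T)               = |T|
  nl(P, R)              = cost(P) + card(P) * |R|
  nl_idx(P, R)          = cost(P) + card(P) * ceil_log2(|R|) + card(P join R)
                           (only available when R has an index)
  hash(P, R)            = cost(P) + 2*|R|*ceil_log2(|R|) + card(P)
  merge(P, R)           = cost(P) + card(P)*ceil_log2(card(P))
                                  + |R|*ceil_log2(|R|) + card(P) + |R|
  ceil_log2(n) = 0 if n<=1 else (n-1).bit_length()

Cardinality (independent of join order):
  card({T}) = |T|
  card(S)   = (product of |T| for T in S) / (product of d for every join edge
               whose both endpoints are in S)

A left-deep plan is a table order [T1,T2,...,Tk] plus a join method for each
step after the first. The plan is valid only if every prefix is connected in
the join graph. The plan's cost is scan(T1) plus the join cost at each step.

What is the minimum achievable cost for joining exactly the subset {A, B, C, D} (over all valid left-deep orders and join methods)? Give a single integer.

2360

Selinger DP over subsets of {A,B,C,D}:
  {C}: scan cost=20, card=20
  {D}: scan cost=40, card=40
  {B}: scan cost=40, card=40
  {A}: scan cost=400, card=400
  {CD}: card=200; try (C,hash)→280, (D,merge)→420, (C,merge)→440, (D,hash)→520, (D,nl)→820, (C,nl)→840; best=280 via (C,hash)
  {BD}: card=40; try (D,hash)→560, (B,hash)→560, (D,merge)→600, (B,merge)→600, (D,nl)→1640, (B,nl)→1640; best=560 via (D,hash)
  {AB}: card=200; try (B,hash)→1280, (A,merge)→4320, (B,merge)→4680, (A,hash)→7280, (A,nl)→16040, (B,nl)→16400; best=1280 via (B,hash)
  {BCD}: card=200; try (C,hash)→800, (C,merge)→960, (B,hash)→960, (C,nl)→1360, (B,merge)→2360, (B,nl)→8280; best=800 via (C,hash)
  {ABD}: card=200; try (D,hash)→1960, (D,merge)→3360, (A,merge)→4840, (A,hash)→7800, (D,nl)→9280, (A,nl)→16560; best=1960 via (D,hash)
  {ABCD}: card=1000; try (C,hash)→2360, (C,merge)→3880, (C,nl)→5960, (A,merge)→6600, (A,hash)→8200, (A,nl)→80800; best=2360 via (C,hash)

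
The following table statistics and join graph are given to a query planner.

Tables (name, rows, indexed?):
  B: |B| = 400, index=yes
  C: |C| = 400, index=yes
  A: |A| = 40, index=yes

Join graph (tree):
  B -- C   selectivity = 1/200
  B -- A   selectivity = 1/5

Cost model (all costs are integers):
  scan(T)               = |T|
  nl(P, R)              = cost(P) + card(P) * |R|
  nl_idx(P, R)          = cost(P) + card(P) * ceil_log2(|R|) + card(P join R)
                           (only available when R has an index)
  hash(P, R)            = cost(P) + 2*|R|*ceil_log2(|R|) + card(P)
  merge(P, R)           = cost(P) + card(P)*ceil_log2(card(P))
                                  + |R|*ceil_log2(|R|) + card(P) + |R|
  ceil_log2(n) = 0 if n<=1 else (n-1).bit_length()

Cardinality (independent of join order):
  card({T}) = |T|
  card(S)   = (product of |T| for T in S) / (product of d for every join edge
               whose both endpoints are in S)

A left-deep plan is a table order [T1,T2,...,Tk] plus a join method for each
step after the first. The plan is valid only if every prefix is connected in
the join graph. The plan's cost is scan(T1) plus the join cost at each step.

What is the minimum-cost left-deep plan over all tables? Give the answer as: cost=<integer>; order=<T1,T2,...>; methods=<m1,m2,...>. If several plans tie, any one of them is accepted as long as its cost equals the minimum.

Selinger DP (subsets sized 1..n):
  {B}: scan cost=400, card=400
  {C}: scan cost=400, card=400
  {A}: scan cost=40, card=40
  {BC}: card=800; try (C,nl_idx)→4800, (B,nl_idx)→4800, (C,hash)→8000, (B,hash)→8000, (C,merge)→8400, (B,merge)→8400 …(+2); best=4800 via (C,nl_idx)
  {AB}: card=3200; try (A,hash)→1280, (B,nl_idx)→3600, (B,merge)→4320, (A,merge)→4680, (A,nl_idx)→6000, (B,hash)→7280 …(+2); best=1280 via (A,hash)
  {ABC}: card=6400; try (A,hash)→6080, (C,hash)→11680, (A,merge)→13880, (A,nl_idx)→16000, (C,nl_idx)→36480, (A,nl)→36800 …(+2); best=6080 via (A,hash)

cost=6080; order=B,C,A; methods=nl_idx,hash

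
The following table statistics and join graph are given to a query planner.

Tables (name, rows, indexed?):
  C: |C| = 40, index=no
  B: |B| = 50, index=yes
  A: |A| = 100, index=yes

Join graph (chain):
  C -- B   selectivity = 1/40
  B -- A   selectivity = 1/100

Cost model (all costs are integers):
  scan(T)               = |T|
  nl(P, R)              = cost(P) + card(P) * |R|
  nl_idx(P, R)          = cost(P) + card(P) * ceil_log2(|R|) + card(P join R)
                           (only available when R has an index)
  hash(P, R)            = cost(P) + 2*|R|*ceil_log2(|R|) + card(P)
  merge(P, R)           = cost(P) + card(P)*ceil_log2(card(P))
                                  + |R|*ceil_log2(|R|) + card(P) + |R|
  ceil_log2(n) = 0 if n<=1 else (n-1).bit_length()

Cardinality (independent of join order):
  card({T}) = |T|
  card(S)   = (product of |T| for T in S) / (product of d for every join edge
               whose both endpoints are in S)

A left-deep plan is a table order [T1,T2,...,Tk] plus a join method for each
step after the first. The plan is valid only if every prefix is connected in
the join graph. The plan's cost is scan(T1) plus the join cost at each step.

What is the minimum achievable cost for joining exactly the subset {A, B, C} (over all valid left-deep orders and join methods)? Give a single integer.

Selinger DP over subsets of {A,B,C}:
  {C}: scan cost=40, card=40
  {B}: scan cost=50, card=50
  {A}: scan cost=100, card=100
  {BC}: card=50; try (B,nl_idx)→330, (C,hash)→580, (B,merge)→670, (C,merge)→680, (B,hash)→680, (B,nl)→2040 …(+1); best=330 via (B,nl_idx)
  {AB}: card=50; try (A,nl_idx)→450, (B,nl_idx)→750, (B,hash)→800, (A,merge)→1200, (B,merge)→1250, (A,hash)→1500 …(+2); best=450 via (A,nl_idx)
  {ABC}: card=50; try (A,nl_idx)→730, (C,hash)→980, (C,merge)→1080, (A,merge)→1480, (A,hash)→1780, (C,nl)→2450 …(+1); best=730 via (A,nl_idx)

730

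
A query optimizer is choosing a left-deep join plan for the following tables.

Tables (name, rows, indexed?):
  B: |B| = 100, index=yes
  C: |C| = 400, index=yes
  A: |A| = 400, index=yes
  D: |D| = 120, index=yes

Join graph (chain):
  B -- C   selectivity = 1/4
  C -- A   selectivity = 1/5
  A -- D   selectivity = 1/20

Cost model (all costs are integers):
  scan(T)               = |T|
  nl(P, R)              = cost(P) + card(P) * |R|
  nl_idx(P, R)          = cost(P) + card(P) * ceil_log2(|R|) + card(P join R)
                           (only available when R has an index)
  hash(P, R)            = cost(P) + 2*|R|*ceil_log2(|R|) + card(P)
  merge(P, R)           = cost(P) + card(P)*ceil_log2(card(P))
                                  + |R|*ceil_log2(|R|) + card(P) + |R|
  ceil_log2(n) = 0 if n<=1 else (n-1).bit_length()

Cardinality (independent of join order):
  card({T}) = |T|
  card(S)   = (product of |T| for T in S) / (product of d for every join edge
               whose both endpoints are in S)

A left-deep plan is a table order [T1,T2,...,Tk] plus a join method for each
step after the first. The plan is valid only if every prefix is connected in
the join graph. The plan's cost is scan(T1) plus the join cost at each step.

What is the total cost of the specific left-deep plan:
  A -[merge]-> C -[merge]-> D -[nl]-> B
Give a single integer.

step 1: scan A: cost=400, card=400
step 2: join C via merge
    card(P join C) = 400*400/(5) = 32000
    cost = 400 + 400*9 + 400*9 + 400 + 400 = 8400
step 3: join D via merge
    card(P join D) = 32000*120/(20) = 192000
    cost = 8400 + 32000*15 + 120*7 + 32000 + 120 = 521360
step 4: join B via nl
    card(P join B) = 192000*100/(4) = 4800000
    cost = 521360 + 192000*100 = 19721360

19721360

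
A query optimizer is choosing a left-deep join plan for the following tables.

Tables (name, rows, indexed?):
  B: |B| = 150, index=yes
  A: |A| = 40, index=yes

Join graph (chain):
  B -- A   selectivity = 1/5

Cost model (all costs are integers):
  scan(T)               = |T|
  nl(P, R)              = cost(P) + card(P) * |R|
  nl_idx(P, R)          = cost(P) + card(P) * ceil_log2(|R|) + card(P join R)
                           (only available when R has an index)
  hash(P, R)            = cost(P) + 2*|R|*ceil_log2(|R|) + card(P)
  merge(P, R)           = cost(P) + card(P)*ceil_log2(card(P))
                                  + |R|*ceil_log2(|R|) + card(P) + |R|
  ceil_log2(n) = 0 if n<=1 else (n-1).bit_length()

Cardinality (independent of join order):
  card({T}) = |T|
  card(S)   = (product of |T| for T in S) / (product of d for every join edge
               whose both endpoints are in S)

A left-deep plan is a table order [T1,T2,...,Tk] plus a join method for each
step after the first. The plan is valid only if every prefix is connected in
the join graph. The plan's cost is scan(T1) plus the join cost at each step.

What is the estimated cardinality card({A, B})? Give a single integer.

Tables in S: A(40), B(150)
Edges inside S: B-A(d=5)
numerator = 40 * 150 = 6000
denominator = 5 = 5
card(S) = 6000 / 5 = 1200

1200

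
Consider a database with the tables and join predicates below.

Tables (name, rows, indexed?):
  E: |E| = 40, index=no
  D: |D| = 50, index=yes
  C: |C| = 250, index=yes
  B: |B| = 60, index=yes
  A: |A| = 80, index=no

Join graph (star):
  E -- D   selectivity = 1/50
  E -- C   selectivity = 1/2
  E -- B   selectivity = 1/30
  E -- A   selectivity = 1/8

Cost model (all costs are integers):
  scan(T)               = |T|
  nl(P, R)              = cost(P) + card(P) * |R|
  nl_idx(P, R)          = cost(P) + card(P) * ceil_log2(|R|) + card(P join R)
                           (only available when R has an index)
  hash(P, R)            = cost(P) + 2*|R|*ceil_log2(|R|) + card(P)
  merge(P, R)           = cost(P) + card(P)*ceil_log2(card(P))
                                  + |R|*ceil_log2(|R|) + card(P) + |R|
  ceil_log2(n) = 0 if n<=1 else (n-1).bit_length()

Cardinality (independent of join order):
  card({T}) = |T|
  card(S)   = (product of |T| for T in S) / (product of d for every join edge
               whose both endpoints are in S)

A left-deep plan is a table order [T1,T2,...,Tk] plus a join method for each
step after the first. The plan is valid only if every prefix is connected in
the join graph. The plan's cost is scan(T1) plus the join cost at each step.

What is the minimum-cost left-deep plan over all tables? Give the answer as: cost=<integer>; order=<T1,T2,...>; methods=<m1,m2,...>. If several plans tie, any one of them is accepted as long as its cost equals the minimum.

Selinger DP (subsets sized 1..n):
  {E}: scan cost=40, card=40
  {D}: scan cost=50, card=50
  {C}: scan cost=250, card=250
  {B}: scan cost=60, card=60
  {A}: scan cost=80, card=80
  {DE}: card=40; try (D,nl_idx)→320, (E,hash)→580, (D,merge)→670, (E,merge)→680, (D,hash)→680, (D,nl)→2040 …(+1); best=320 via (D,nl_idx)
  {CE}: card=5000; try (E,hash)→980, (C,merge)→2570, (E,merge)→2780, (C,hash)→4080, (C,nl_idx)→5360, (C,nl)→10040 …(+1); best=980 via (E,hash)
  {BE}: card=80; try (B,nl_idx)→360, (E,hash)→600, (B,merge)→740, (E,merge)→760, (B,hash)→800, (B,nl)→2440 …(+1); best=360 via (B,nl_idx)
  {AE}: card=400; try (E,hash)→640, (A,merge)→960, (E,merge)→1000, (A,hash)→1200, (A,nl)→3240, (E,nl)→3280; best=640 via (E,hash)
  {CDE}: card=5000; try (C,merge)→2850, (C,hash)→4360, (C,nl_idx)→5640, (D,hash)→6580, (C,nl)→10320, (D,nl_idx)→35980 …(+2); best=2850 via (C,merge)
  {BDE}: card=80; try (B,nl_idx)→640, (D,nl_idx)→920, (B,merge)→1020, (D,hash)→1040, (B,hash)→1080, (D,merge)→1350 …(+2); best=640 via (B,nl_idx)
  {ADE}: card=400; try (A,merge)→1240, (A,hash)→1480, (D,hash)→1640, (D,nl_idx)→3440, (A,nl)→3520, (D,merge)→4990 …(+1); best=1240 via (A,merge)
  {BCE}: card=10000; try (C,merge)→3250, (C,hash)→4440, (B,hash)→6700, (C,nl_idx)→11000, (C,nl)→20360, (B,nl_idx)→40980 …(+2); best=3250 via (C,merge)
  {ACE}: card=50000; try (C,hash)→5040, (C,merge)→6890, (A,hash)→7100, (C,nl_idx)→53840, (A,merge)→71620, (C,nl)→100640 …(+1); best=5040 via (C,hash)
  {ABE}: card=800; try (A,hash)→1560, (A,merge)→1640, (B,hash)→1760, (B,nl_idx)→3840, (B,merge)→5060, (A,nl)→6760 …(+1); best=1560 via (A,hash)
  {BCDE}: card=10000; try (C,merge)→3530, (C,hash)→4720, (B,hash)→8570, (C,nl_idx)→11280, (D,hash)→13850, (C,nl)→20640 …(+6); best=3530 via (C,merge)
  {ACDE}: card=50000; try (C,hash)→5640, (C,merge)→7490, (A,hash)→8970, (C,nl_idx)→54440, (D,hash)→55640, (A,merge)→73490 …(+5); best=5640 via (C,hash)
  {ABDE}: card=800; try (A,hash)→1840, (A,merge)→1920, (B,hash)→2360, (D,hash)→2960, (B,nl_idx)→4440, (B,merge)→5660 …(+5); best=1840 via (A,hash)
  {ABCE}: card=100000; try (C,hash)→6360, (C,merge)→12610, (A,hash)→14370, (B,hash)→55760, (C,nl_idx)→107960, (A,merge)→153890 …(+5); best=6360 via (C,hash)
  {ABCDE}: card=100000; try (C,hash)→6640, (C,merge)→12890, (A,hash)→14650, (B,hash)→56360, (D,hash)→106960, (C,nl_idx)→108240 …(+9); best=6640 via (C,hash)

cost=6640; order=E,D,B,A,C; methods=nl_idx,nl_idx,hash,hash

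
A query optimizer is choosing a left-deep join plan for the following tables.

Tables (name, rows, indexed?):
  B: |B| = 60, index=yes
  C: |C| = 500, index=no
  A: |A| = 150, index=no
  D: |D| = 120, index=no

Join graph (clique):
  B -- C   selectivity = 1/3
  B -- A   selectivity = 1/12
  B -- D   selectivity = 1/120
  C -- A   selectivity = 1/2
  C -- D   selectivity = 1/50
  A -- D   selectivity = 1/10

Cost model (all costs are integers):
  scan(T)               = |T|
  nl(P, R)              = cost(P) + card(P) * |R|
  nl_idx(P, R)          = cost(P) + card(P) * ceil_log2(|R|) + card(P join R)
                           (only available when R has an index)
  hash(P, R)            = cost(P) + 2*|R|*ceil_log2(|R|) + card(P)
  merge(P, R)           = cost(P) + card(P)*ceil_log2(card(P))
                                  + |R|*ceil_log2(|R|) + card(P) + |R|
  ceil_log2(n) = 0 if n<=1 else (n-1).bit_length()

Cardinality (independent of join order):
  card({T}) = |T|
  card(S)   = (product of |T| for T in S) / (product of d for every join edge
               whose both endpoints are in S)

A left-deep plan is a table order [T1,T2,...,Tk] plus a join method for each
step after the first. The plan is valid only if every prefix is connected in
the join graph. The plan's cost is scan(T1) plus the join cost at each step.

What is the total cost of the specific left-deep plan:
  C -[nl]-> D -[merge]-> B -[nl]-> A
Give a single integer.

step 1: scan C: cost=500, card=500
step 2: join D via nl
    card(P join D) = 500*120/(50) = 1200
    cost = 500 + 500*120 = 60500
step 3: join B via merge
    card(P join B) = 1200*60/(3*120) = 200
    cost = 60500 + 1200*11 + 60*6 + 1200 + 60 = 75320
step 4: join A via nl
    card(P join A) = 200*150/(12*2*10) = 125
    cost = 75320 + 200*150 = 105320

105320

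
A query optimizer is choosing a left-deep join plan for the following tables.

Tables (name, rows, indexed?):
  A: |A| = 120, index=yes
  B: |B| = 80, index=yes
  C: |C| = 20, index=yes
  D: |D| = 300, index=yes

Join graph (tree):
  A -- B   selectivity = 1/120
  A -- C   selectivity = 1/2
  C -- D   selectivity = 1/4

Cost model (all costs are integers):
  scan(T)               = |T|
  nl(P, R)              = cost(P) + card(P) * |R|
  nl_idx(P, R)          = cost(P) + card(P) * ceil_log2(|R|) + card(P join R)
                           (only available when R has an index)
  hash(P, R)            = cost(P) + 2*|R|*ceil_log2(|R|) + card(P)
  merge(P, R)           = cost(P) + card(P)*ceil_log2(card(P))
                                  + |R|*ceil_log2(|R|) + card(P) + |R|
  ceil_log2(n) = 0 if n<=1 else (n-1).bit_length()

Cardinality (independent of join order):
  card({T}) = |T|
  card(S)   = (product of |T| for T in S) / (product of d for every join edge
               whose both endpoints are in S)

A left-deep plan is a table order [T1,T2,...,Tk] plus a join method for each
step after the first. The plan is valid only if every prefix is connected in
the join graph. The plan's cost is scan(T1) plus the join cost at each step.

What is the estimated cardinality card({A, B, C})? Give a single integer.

800

Tables in S: A(120), B(80), C(20)
Edges inside S: A-B(d=120), A-C(d=2)
numerator = 120 * 80 * 20 = 192000
denominator = 120 * 2 = 240
card(S) = 192000 / 240 = 800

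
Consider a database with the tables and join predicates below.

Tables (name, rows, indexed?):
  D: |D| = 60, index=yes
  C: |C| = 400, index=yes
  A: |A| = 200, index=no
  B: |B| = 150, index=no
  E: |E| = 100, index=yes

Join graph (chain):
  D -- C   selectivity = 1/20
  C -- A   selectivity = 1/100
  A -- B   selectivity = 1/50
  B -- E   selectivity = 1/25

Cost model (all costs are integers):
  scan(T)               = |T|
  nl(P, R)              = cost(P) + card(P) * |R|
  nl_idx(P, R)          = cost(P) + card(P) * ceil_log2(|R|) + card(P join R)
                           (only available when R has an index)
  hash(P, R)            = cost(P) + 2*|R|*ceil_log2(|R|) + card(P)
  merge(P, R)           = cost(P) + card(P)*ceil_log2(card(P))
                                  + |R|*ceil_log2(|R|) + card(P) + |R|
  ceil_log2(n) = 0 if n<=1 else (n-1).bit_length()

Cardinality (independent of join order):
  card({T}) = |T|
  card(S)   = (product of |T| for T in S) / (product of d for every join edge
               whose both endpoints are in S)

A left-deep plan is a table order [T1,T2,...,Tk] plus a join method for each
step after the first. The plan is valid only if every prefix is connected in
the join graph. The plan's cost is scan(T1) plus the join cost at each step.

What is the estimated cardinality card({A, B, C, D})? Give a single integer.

Tables in S: A(200), B(150), C(400), D(60)
Edges inside S: D-C(d=20), C-A(d=100), A-B(d=50)
numerator = 200 * 150 * 400 * 60 = 720000000
denominator = 20 * 100 * 50 = 100000
card(S) = 720000000 / 100000 = 7200

7200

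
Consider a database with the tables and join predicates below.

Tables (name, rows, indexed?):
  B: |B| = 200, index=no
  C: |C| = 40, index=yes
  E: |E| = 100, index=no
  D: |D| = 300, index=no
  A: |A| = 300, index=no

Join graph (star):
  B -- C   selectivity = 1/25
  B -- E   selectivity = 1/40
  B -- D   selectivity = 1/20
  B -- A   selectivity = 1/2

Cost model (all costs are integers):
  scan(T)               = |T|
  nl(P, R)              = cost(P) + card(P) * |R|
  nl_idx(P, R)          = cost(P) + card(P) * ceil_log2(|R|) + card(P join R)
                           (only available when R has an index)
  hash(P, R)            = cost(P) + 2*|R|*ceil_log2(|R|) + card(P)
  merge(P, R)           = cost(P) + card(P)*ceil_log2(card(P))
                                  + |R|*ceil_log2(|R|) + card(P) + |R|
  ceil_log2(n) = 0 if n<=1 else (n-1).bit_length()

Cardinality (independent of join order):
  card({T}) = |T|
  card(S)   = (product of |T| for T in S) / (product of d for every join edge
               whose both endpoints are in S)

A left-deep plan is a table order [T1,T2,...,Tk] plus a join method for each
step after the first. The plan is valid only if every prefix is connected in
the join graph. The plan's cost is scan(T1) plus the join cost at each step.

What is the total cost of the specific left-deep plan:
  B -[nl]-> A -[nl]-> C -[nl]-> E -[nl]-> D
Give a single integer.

step 1: scan B: cost=200, card=200
step 2: join A via nl
    card(P join A) = 200*300/(2) = 30000
    cost = 200 + 200*300 = 60200
step 3: join C via nl
    card(P join C) = 30000*40/(25) = 48000
    cost = 60200 + 30000*40 = 1260200
step 4: join E via nl
    card(P join E) = 48000*100/(40) = 120000
    cost = 1260200 + 48000*100 = 6060200
step 5: join D via nl
    card(P join D) = 120000*300/(20) = 1800000
    cost = 6060200 + 120000*300 = 42060200

42060200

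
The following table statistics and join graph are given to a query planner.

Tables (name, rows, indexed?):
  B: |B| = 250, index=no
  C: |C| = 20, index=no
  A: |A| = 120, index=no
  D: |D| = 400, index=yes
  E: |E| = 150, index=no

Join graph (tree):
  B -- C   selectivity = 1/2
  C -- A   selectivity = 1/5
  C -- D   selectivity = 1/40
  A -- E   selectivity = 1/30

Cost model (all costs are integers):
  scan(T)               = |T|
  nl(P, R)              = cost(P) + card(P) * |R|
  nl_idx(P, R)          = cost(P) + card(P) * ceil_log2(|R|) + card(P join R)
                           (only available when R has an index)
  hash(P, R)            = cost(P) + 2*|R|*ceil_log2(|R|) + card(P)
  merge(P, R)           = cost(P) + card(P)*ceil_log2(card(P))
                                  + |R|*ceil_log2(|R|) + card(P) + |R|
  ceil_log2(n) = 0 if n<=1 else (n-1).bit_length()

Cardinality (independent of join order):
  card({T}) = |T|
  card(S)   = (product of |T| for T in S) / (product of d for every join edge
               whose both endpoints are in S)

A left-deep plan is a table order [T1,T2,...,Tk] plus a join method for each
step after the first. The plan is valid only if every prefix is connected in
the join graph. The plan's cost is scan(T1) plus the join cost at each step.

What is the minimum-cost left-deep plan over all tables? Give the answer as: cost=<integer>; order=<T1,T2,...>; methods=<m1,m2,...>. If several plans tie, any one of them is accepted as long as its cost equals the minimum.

cost=37480; order=C,D,A,E,B; methods=nl_idx,hash,hash,hash

Selinger DP (subsets sized 1..n):
  {B}: scan cost=250, card=250
  {C}: scan cost=20, card=20
  {A}: scan cost=120, card=120
  {D}: scan cost=400, card=400
  {E}: scan cost=150, card=150
  {BC}: card=2500; try (C,hash)→700, (B,merge)→2390, (C,merge)→2620, (B,hash)→4040, (B,nl)→5020, (C,nl)→5250; best=700 via (C,hash)
  {AC}: card=480; try (C,hash)→440, (A,merge)→1100, (C,merge)→1200, (A,hash)→1720, (A,nl)→2420, (C,nl)→2520; best=440 via (C,hash)
  {CD}: card=200; try (D,nl_idx)→400, (C,hash)→1000, (D,merge)→4140, (C,merge)→4520, (D,hash)→7240, (D,nl)→8020 …(+1); best=400 via (D,nl_idx)
  {AE}: card=600; try (A,hash)→1980, (E,merge)→2430, (A,merge)→2460, (E,hash)→2640, (E,nl)→18120, (A,nl)→18150; best=1980 via (A,hash)
  {ABC}: card=60000; try (A,hash)→4880, (B,hash)→4920, (B,merge)→7490, (A,merge)→34160, (B,nl)→120440, (A,nl)→300700; best=4880 via (A,hash)
  {BCD}: card=25000; try (B,merge)→4450, (B,hash)→4600, (D,hash)→10400, (D,merge)→37200, (D,nl_idx)→48200, (B,nl)→50400 …(+1); best=4450 via (B,merge)
  {ACD}: card=4800; try (A,hash)→2280, (A,merge)→3160, (D,hash)→8120, (D,merge)→9240, (D,nl_idx)→9560, (A,nl)→24400 …(+1); best=2280 via (A,hash)
  {ACE}: card=2400; try (C,hash)→2780, (E,hash)→3320, (E,merge)→6590, (C,merge)→8700, (C,nl)→13980, (E,nl)→72440; best=2780 via (C,hash)
  {ABCD}: card=600000; try (B,hash)→11080, (A,hash)→31130, (B,merge)→71730, (D,hash)→72080, (A,merge)→405410, (D,merge)→1028880 …(+4); best=11080 via (B,hash)
  {ABCE}: card=300000; try (B,hash)→9180, (B,merge)→36230, (E,hash)→67280, (B,nl)→602780, (E,merge)→1026230, (E,nl)→9004880; best=9180 via (B,hash)
  {ACDE}: card=24000; try (E,hash)→9480, (D,hash)→12380, (D,merge)→37980, (D,nl_idx)→48380, (E,merge)→70830, (E,nl)→722280 …(+1); best=9480 via (E,hash)
  {ABCDE}: card=3000000; try (B,hash)→37480, (D,hash)→316380, (B,merge)→395730, (E,hash)→613480, (D,nl_idx)→5709180, (B,nl)→6009480 …(+4); best=37480 via (B,hash)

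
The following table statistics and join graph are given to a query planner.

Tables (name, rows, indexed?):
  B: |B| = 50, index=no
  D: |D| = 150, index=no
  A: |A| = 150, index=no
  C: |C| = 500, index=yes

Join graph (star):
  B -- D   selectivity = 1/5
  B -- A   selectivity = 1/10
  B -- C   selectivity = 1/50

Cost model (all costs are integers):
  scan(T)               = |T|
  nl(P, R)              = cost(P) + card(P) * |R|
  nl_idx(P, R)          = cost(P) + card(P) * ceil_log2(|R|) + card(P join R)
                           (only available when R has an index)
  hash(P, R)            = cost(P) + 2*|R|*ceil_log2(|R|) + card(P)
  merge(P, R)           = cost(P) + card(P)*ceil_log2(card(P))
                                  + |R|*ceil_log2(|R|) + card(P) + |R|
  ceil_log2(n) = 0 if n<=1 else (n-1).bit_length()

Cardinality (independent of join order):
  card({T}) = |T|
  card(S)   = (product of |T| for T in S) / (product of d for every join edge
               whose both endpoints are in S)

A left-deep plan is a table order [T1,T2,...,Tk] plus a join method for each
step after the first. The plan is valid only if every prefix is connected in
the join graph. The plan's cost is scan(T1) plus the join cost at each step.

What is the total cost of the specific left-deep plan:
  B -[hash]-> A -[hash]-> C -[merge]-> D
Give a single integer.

118600

step 1: scan B: cost=50, card=50
step 2: join A via hash
    card(P join A) = 50*150/(10) = 750
    cost = 50 + 2*150*8 + 50 = 2500
step 3: join C via hash
    card(P join C) = 750*500/(50) = 7500
    cost = 2500 + 2*500*9 + 750 = 12250
step 4: join D via merge
    card(P join D) = 7500*150/(5) = 225000
    cost = 12250 + 7500*13 + 150*8 + 7500 + 150 = 118600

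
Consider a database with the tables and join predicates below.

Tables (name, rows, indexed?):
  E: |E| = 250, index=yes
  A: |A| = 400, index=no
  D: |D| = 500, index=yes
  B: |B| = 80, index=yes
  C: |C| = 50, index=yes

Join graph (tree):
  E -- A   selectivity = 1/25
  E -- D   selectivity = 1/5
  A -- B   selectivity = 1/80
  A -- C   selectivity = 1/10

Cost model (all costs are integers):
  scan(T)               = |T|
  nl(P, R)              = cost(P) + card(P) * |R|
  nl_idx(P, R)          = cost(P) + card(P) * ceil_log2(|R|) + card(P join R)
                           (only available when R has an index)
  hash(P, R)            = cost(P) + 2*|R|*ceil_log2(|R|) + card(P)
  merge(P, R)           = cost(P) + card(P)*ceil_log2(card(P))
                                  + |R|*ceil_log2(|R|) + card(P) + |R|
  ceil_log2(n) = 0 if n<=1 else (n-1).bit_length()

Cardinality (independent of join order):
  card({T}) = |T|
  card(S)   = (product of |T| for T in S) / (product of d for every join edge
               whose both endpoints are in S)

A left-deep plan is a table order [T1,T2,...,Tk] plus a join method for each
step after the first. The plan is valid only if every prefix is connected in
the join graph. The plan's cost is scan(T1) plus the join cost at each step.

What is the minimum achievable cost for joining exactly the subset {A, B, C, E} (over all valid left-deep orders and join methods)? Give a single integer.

8920

Selinger DP over subsets of {A,B,C,E}:
  {E}: scan cost=250, card=250
  {A}: scan cost=400, card=400
  {B}: scan cost=80, card=80
  {C}: scan cost=50, card=50
  {AE}: card=4000; try (E,hash)→4800, (A,merge)→6500, (E,merge)→6650, (E,nl_idx)→7600, (A,hash)→7700, (A,nl)→100250 …(+1); best=4800 via (E,hash)
  {AB}: card=400; try (B,hash)→1920, (B,nl_idx)→3600, (A,merge)→4720, (B,merge)→5040, (A,hash)→7360, (A,nl)→32080 …(+1); best=1920 via (B,hash)
  {AC}: card=2000; try (C,hash)→1400, (A,merge)→4400, (C,merge)→4750, (C,nl_idx)→4800, (A,hash)→7300, (A,nl)→20050 …(+1); best=1400 via (C,hash)
  {ABE}: card=4000; try (E,hash)→6320, (E,merge)→8170, (E,nl_idx)→9120, (B,hash)→9920, (B,nl_idx)→36800, (B,merge)→57440 …(+2); best=6320 via (E,hash)
  {ACE}: card=20000; try (E,hash)→7400, (C,hash)→9400, (E,merge)→27650, (E,nl_idx)→37400, (C,nl_idx)→48800, (C,merge)→57150 …(+2); best=7400 via (E,hash)
  {ABC}: card=2000; try (C,hash)→2920, (B,hash)→4520, (C,merge)→6270, (C,nl_idx)→6320, (B,nl_idx)→17400, (C,nl)→21920 …(+2); best=2920 via (C,hash)
  {ABCE}: card=20000; try (E,hash)→8920, (C,hash)→10920, (B,hash)→28520, (E,merge)→29170, (E,nl_idx)→38920, (C,nl_idx)→50320 …(+6); best=8920 via (E,hash)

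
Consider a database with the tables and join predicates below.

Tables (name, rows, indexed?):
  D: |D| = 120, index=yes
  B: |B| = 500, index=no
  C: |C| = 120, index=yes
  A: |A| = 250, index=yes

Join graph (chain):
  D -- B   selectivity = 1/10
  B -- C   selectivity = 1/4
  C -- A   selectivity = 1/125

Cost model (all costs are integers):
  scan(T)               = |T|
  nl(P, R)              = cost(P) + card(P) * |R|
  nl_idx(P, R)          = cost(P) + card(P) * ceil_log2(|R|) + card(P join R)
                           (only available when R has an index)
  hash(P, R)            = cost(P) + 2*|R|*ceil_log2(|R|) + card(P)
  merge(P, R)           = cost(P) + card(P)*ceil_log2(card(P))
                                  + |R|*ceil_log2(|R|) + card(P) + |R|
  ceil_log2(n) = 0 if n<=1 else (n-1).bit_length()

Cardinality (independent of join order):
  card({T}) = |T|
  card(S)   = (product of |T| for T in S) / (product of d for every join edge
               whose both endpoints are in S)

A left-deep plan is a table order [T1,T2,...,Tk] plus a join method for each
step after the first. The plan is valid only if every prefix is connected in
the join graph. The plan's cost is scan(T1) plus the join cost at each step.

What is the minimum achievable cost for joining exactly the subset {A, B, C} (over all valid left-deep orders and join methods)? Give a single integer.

8480

Selinger DP over subsets of {A,B,C}:
  {B}: scan cost=500, card=500
  {C}: scan cost=120, card=120
  {A}: scan cost=250, card=250
  {BC}: card=15000; try (C,hash)→2680, (B,merge)→6080, (C,merge)→6460, (B,hash)→9240, (C,nl_idx)→19000, (B,nl)→60120 …(+1); best=2680 via (C,hash)
  {AC}: card=240; try (A,nl_idx)→1320, (C,hash)→2180, (C,nl_idx)→2240, (A,merge)→3330, (C,merge)→3460, (A,hash)→4240 …(+2); best=1320 via (A,nl_idx)
  {ABC}: card=30000; try (B,merge)→8480, (B,hash)→10560, (A,hash)→21680, (B,nl)→121320, (A,nl_idx)→152680, (A,merge)→229930 …(+1); best=8480 via (B,merge)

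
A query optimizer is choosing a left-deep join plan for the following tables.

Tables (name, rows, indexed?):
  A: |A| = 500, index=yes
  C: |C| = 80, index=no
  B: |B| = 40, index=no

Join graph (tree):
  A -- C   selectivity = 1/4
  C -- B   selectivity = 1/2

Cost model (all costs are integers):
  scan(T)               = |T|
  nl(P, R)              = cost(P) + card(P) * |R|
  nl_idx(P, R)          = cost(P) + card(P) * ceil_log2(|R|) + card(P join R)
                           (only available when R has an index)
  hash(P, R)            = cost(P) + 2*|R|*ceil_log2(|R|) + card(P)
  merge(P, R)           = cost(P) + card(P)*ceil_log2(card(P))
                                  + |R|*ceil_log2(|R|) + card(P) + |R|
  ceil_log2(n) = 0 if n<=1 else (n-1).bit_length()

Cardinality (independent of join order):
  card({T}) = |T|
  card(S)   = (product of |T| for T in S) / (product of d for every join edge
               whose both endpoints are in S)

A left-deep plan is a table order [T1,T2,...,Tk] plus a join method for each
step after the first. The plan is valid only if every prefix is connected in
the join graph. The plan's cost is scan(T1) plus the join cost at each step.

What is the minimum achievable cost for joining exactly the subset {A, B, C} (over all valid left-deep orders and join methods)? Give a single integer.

Selinger DP over subsets of {A,B,C}:
  {A}: scan cost=500, card=500
  {C}: scan cost=80, card=80
  {B}: scan cost=40, card=40
  {AC}: card=10000; try (C,hash)→2120, (A,merge)→5720, (C,merge)→6140, (A,hash)→9160, (A,nl_idx)→10800, (A,nl)→40080 …(+1); best=2120 via (C,hash)
  {BC}: card=1600; try (B,hash)→640, (C,merge)→960, (B,merge)→1000, (C,hash)→1200, (C,nl)→3240, (B,nl)→3280; best=640 via (B,hash)
  {ABC}: card=200000; try (A,hash)→11240, (B,hash)→12600, (A,merge)→24840, (B,merge)→152400, (A,nl_idx)→215040, (B,nl)→402120 …(+1); best=11240 via (A,hash)

11240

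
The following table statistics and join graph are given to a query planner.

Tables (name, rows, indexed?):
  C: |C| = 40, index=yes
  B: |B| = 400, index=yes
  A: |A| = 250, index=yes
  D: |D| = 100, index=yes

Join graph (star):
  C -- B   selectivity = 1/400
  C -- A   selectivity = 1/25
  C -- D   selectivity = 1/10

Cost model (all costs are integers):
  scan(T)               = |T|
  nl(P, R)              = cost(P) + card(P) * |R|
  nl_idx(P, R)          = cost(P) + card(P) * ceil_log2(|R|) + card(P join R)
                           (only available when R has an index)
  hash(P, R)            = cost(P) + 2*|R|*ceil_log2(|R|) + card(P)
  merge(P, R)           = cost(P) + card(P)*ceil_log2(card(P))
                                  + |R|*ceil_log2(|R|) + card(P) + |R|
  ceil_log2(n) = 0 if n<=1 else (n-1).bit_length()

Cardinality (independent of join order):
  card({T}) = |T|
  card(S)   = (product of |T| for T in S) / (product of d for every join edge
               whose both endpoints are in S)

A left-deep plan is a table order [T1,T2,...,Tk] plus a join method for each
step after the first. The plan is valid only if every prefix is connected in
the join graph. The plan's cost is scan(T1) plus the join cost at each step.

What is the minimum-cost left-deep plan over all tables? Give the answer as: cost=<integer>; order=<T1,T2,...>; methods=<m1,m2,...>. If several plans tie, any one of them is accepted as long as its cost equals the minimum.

Selinger DP (subsets sized 1..n):
  {C}: scan cost=40, card=40
  {B}: scan cost=400, card=400
  {A}: scan cost=250, card=250
  {D}: scan cost=100, card=100
  {BC}: card=40; try (B,nl_idx)→440, (C,hash)→1280, (C,nl_idx)→2840, (B,merge)→4320, (C,merge)→4680, (B,hash)→7280 …(+2); best=440 via (B,nl_idx)
  {AC}: card=400; try (A,nl_idx)→760, (C,hash)→980, (C,nl_idx)→2150, (A,merge)→2570, (C,merge)→2780, (A,hash)→4080 …(+2); best=760 via (A,nl_idx)
  {CD}: card=400; try (C,hash)→680, (D,nl_idx)→720, (C,nl_idx)→1100, (D,merge)→1120, (C,merge)→1180, (D,hash)→1480 …(+2); best=680 via (C,hash)
  {ABC}: card=400; try (A,nl_idx)→1160, (A,merge)→2970, (A,hash)→4480, (B,nl_idx)→4760, (B,hash)→8360, (B,merge)→8760 …(+2); best=1160 via (A,nl_idx)
  {BCD}: card=400; try (D,nl_idx)→1120, (D,merge)→1520, (D,hash)→1880, (D,nl)→4440, (B,nl_idx)→4680, (B,hash)→8280 …(+2); best=1120 via (D,nl_idx)
  {ACD}: card=4000; try (D,hash)→2560, (A,hash)→5080, (D,merge)→5560, (A,merge)→6930, (D,nl_idx)→7560, (A,nl_idx)→7880 …(+2); best=2560 via (D,hash)
  {ABCD}: card=4000; try (D,hash)→2960, (A,hash)→5520, (D,merge)→5960, (A,merge)→7370, (D,nl_idx)→7960, (A,nl_idx)→8320 …(+6); best=2960 via (D,hash)

cost=2960; order=C,B,A,D; methods=nl_idx,nl_idx,hash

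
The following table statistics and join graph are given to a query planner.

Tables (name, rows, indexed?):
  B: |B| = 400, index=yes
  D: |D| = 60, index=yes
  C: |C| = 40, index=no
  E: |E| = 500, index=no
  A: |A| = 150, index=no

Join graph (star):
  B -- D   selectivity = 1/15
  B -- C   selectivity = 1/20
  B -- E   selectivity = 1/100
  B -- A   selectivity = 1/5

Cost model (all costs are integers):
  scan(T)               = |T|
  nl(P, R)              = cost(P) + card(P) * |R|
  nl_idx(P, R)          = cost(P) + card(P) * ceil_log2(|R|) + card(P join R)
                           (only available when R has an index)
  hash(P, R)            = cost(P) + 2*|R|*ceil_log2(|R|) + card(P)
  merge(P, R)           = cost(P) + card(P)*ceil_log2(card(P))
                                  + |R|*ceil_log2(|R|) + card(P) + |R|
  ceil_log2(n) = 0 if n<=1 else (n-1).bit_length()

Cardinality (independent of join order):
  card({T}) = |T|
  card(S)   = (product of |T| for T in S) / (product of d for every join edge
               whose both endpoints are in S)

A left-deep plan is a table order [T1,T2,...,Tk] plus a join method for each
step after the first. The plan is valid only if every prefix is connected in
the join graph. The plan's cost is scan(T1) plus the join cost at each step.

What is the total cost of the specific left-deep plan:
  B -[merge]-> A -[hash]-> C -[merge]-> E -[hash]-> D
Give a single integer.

527950

step 1: scan B: cost=400, card=400
step 2: join A via merge
    card(P join A) = 400*150/(5) = 12000
    cost = 400 + 400*9 + 150*8 + 400 + 150 = 5750
step 3: join C via hash
    card(P join C) = 12000*40/(20) = 24000
    cost = 5750 + 2*40*6 + 12000 = 18230
step 4: join E via merge
    card(P join E) = 24000*500/(100) = 120000
    cost = 18230 + 24000*15 + 500*9 + 24000 + 500 = 407230
step 5: join D via hash
    card(P join D) = 120000*60/(15) = 480000
    cost = 407230 + 2*60*6 + 120000 = 527950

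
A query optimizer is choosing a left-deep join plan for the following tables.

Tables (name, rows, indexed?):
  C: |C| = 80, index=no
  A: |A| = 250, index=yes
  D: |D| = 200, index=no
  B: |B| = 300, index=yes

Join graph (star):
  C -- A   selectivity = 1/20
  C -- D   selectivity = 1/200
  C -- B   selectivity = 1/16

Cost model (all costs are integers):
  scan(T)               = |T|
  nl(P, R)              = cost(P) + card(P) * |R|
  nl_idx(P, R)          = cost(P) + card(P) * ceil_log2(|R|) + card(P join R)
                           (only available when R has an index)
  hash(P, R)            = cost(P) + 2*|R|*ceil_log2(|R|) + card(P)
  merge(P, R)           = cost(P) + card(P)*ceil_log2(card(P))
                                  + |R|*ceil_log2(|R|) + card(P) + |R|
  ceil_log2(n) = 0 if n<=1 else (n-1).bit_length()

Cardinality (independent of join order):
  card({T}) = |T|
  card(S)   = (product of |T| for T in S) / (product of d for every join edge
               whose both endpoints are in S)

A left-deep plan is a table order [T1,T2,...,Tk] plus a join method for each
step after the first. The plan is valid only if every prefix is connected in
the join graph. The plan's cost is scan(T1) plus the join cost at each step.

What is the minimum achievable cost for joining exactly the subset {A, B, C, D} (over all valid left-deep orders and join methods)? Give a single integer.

Selinger DP over subsets of {A,B,C,D}:
  {C}: scan cost=80, card=80
  {A}: scan cost=250, card=250
  {D}: scan cost=200, card=200
  {B}: scan cost=300, card=300
  {AC}: card=1000; try (C,hash)→1620, (A,nl_idx)→1720, (A,merge)→2970, (C,merge)→3140, (A,hash)→4160, (A,nl)→20080 …(+1); best=1620 via (C,hash)
  {CD}: card=80; try (C,hash)→1520, (D,merge)→2520, (C,merge)→2640, (D,hash)→3360, (D,nl)→16080, (C,nl)→16200; best=1520 via (C,hash)
  {BC}: card=1500; try (C,hash)→1720, (B,nl_idx)→2300, (B,merge)→3720, (C,merge)→3940, (B,hash)→5560, (B,nl)→24080 …(+1); best=1720 via (C,hash)
  {ACD}: card=1000; try (A,nl_idx)→3160, (A,merge)→4410, (A,hash)→5600, (D,hash)→5820, (D,merge)→14420, (A,nl)→21520 …(+1); best=3160 via (A,nl_idx)
  {ABC}: card=18750; try (A,hash)→7220, (B,hash)→8020, (B,merge)→15620, (A,merge)→21970, (B,nl_idx)→29370, (A,nl_idx)→32470 …(+2); best=7220 via (A,hash)
  {BCD}: card=1500; try (B,nl_idx)→3740, (B,merge)→5160, (D,hash)→6420, (B,hash)→7000, (D,merge)→21520, (B,nl)→25520 …(+1); best=3740 via (B,nl_idx)
  {ABCD}: card=18750; try (A,hash)→9240, (B,hash)→9560, (B,merge)→17160, (A,merge)→23990, (D,hash)→29170, (B,nl_idx)→30910 …(+5); best=9240 via (A,hash)

9240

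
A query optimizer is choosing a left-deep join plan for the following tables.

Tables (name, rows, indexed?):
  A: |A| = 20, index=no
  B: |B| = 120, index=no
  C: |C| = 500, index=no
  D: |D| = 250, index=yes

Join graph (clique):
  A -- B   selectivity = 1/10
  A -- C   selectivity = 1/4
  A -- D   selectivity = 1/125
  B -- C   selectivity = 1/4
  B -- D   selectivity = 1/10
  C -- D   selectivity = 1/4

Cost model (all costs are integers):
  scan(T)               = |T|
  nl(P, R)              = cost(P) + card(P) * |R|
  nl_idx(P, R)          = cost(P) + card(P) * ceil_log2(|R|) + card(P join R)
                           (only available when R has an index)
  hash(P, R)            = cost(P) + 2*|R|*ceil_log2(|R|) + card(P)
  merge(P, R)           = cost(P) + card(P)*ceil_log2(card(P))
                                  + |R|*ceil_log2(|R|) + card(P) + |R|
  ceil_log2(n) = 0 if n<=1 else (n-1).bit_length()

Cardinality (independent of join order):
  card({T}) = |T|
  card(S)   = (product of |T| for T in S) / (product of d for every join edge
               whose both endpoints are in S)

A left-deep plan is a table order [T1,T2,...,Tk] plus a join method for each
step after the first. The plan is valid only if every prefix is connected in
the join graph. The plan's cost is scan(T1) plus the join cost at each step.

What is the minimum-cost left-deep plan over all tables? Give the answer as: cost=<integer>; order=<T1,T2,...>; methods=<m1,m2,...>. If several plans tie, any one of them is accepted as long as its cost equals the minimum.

cost=6796; order=A,D,B,C; methods=nl_idx,merge,merge

Selinger DP (subsets sized 1..n):
  {A}: scan cost=20, card=20
  {B}: scan cost=120, card=120
  {C}: scan cost=500, card=500
  {D}: scan cost=250, card=250
  {AB}: card=240; try (A,hash)→440, (B,merge)→1100, (A,merge)→1200, (B,hash)→1720, (B,nl)→2420, (A,nl)→2520; best=440 via (A,hash)
  {AC}: card=2500; try (A,hash)→1200, (C,merge)→5140, (A,merge)→5620, (C,hash)→9040, (C,nl)→10020, (A,nl)→10500; best=1200 via (A,hash)
  {AD}: card=40; try (D,nl_idx)→220, (A,hash)→700, (D,merge)→2390, (A,merge)→2620, (D,hash)→4040, (D,nl)→5020 …(+1); best=220 via (D,nl_idx)
  {BC}: card=15000; try (B,hash)→2680, (C,merge)→6080, (B,merge)→6460, (C,hash)→9240, (C,nl)→60120, (B,nl)→60500; best=2680 via (B,hash)
  {BD}: card=3000; try (B,hash)→2180, (D,merge)→3330, (B,merge)→3460, (D,nl_idx)→4080, (D,hash)→4240, (D,nl)→30120 …(+1); best=2180 via (B,hash)
  {CD}: card=31250; try (D,hash)→5000, (C,merge)→7500, (D,merge)→7750, (C,hash)→9500, (D,nl_idx)→35750, (C,nl)→125250 …(+1); best=5000 via (D,hash)
  {ABC}: card=7500; try (B,hash)→5380, (C,merge)→7600, (C,hash)→9680, (A,hash)→17880, (B,merge)→34660, (C,nl)→120440 …(+3); best=5380 via (B,hash)
  {ABD}: card=48; try (B,merge)→1460, (B,hash)→1940, (D,nl_idx)→2408, (D,hash)→4680, (D,merge)→4850, (B,nl)→5020 …(+4); best=1460 via (B,merge)
  {ACD}: card=1250; try (C,merge)→5500, (D,hash)→7700, (C,hash)→9260, (C,nl)→20220, (D,nl_idx)→22450, (D,merge)→35950 …(+4); best=5500 via (C,merge)
  {BCD}: card=93750; try (C,hash)→14180, (D,hash)→21680, (B,hash)→37930, (C,merge)→46180, (D,nl_idx)→216430, (D,merge)→229930 …(+4); best=14180 via (C,hash)
  {ABCD}: card=375; try (C,merge)→6796, (B,hash)→8430, (C,hash)→10508, (D,hash)→16880, (B,merge)→21460, (C,nl)→25460 …(+7); best=6796 via (C,merge)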